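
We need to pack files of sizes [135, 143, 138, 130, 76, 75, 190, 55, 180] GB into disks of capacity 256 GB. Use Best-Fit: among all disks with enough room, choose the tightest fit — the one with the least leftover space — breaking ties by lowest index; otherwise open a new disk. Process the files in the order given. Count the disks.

disk 1: place 135 GB, 121 GB left
disk 2: place 143 GB, 113 GB left
disk 3: place 138 GB, 118 GB left
disk 4: place 130 GB, 126 GB left
disk 2: place 76 GB, 37 GB left
disk 3: place 75 GB, 43 GB left
disk 5: place 190 GB, 66 GB left
disk 5: place 55 GB, 11 GB left
disk 6: place 180 GB, 76 GB left
Final disks: [135] [143,76] [138,75] [130] [190,55] [180].

6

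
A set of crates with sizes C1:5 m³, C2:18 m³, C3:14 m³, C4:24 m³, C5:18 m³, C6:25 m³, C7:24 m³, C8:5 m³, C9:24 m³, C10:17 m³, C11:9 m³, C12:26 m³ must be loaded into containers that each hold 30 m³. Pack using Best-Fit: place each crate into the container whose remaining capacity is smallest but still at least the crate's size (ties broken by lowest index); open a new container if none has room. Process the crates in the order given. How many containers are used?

9

container 1: place C1 (5 m³), 25 m³ left
container 1: place C2 (18 m³), 7 m³ left
container 2: place C3 (14 m³), 16 m³ left
container 3: place C4 (24 m³), 6 m³ left
container 4: place C5 (18 m³), 12 m³ left
container 5: place C6 (25 m³), 5 m³ left
container 6: place C7 (24 m³), 6 m³ left
container 5: place C8 (5 m³), 0 m³ left
container 7: place C9 (24 m³), 6 m³ left
container 8: place C10 (17 m³), 13 m³ left
container 4: place C11 (9 m³), 3 m³ left
container 9: place C12 (26 m³), 4 m³ left
Final containers: [5,18] [14] [24] [18,9] [25,5] [24] [24] [17] [26].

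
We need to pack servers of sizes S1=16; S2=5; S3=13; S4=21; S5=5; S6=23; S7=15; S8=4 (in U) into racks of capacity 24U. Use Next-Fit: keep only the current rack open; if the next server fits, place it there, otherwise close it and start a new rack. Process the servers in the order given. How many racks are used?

6

Put S1 (16U) in rack 1; 8U remain.
Put S2 (5U) in rack 1; 3U remain.
Put S3 (13U) in rack 2; 11U remain.
Put S4 (21U) in rack 3; 3U remain.
Put S5 (5U) in rack 4; 19U remain.
Put S6 (23U) in rack 5; 1U remain.
Put S7 (15U) in rack 6; 9U remain.
Put S8 (4U) in rack 6; 5U remain.
Final racks: [16,5] [13] [21] [5] [23] [15,4].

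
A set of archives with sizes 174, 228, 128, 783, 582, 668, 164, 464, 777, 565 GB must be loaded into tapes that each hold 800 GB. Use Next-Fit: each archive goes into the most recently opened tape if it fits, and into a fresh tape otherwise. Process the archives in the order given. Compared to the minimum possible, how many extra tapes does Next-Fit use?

Next-Fit: [174,228,128] [783] [582] [668] [164,464] [777] [565] → 7 tapes.
Total size 4533 GB; any packing needs at least ⌈4533/800⌉ = 6 tapes.
An optimal packing achieves that bound: [783] [777] [668,128] [582,174] [565,228] [464,164] → 6 tapes.
Excess: 7 − 6 = 1.

1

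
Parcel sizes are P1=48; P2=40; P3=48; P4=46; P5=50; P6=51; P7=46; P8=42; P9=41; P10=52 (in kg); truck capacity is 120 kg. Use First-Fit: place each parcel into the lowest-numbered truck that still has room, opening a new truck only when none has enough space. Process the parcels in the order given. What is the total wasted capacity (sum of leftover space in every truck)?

136

truck 1: place P1 (48 kg), 72 kg left
truck 1: place P2 (40 kg), 32 kg left
truck 2: place P3 (48 kg), 72 kg left
truck 2: place P4 (46 kg), 26 kg left
truck 3: place P5 (50 kg), 70 kg left
truck 3: place P6 (51 kg), 19 kg left
truck 4: place P7 (46 kg), 74 kg left
truck 4: place P8 (42 kg), 32 kg left
truck 5: place P9 (41 kg), 79 kg left
truck 5: place P10 (52 kg), 27 kg left
5 trucks × 120 kg = 600 kg; used 464 kg; unused 136 kg.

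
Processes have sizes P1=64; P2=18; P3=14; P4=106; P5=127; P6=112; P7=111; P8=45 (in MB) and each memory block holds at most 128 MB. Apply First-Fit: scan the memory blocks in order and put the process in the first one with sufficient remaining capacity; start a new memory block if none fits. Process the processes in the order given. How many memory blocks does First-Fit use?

6 memory blocks

memory block 1: place P1 (64 MB), 64 MB left
memory block 1: place P2 (18 MB), 46 MB left
memory block 1: place P3 (14 MB), 32 MB left
memory block 2: place P4 (106 MB), 22 MB left
memory block 3: place P5 (127 MB), 1 MB left
memory block 4: place P6 (112 MB), 16 MB left
memory block 5: place P7 (111 MB), 17 MB left
memory block 6: place P8 (45 MB), 83 MB left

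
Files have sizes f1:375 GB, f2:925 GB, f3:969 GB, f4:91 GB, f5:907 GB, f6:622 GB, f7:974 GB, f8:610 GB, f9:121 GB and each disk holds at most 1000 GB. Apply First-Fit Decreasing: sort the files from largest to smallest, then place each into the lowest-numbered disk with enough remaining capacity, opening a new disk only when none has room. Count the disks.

Sorted descending: 974, 969, 925, 907, 622, 610, 375, 121, 91.
Put 974 GB in disk 1; 26 GB remain.
Put 969 GB in disk 2; 31 GB remain.
Put 925 GB in disk 3; 75 GB remain.
Put 907 GB in disk 4; 93 GB remain.
Put 622 GB in disk 5; 378 GB remain.
Put 610 GB in disk 6; 390 GB remain.
Put 375 GB in disk 5; 3 GB remain.
Put 121 GB in disk 6; 269 GB remain.
Put 91 GB in disk 4; 2 GB remain.

6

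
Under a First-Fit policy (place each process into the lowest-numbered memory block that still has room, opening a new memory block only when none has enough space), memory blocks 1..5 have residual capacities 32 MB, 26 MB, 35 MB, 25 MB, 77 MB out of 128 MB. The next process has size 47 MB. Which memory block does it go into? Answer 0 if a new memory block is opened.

Memory blocks with room: memory block 5 (77 MB).
The first with room is memory block 5.

5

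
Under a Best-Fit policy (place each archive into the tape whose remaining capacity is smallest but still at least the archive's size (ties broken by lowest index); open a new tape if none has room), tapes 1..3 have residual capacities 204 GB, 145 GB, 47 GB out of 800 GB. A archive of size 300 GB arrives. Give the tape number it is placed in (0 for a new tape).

No tape has ≥ 300 GB free, so a new tape is opened.

0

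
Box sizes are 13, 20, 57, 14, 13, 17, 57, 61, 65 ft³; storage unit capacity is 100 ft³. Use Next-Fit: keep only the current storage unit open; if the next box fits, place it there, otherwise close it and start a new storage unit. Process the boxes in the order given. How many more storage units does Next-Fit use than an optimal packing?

Next-Fit: [13,20,57] [14,13,17] [57] [61] [65] → 5 storage units.
Total size 317 ft³; any packing needs at least ⌈317/100⌉ = 4 storage units.
An optimal packing achieves that bound: [65,20,14] [61,17,13] [57,13] [57] → 4 storage units.
Excess: 5 − 4 = 1.

1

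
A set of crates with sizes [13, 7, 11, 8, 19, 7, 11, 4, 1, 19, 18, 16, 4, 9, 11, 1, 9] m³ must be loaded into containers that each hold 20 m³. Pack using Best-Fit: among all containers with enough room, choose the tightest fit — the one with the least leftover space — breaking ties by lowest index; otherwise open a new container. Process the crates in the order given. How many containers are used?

9 containers

Put 13 m³ in container 1; 7 m³ remain.
Put 7 m³ in container 1; 0 m³ remain.
Put 11 m³ in container 2; 9 m³ remain.
Put 8 m³ in container 2; 1 m³ remain.
Put 19 m³ in container 3; 1 m³ remain.
Put 7 m³ in container 4; 13 m³ remain.
Put 11 m³ in container 4; 2 m³ remain.
Put 4 m³ in container 5; 16 m³ remain.
Put 1 m³ in container 2; 0 m³ remain.
Put 19 m³ in container 6; 1 m³ remain.
Put 18 m³ in container 7; 2 m³ remain.
Put 16 m³ in container 5; 0 m³ remain.
Put 4 m³ in container 8; 16 m³ remain.
Put 9 m³ in container 8; 7 m³ remain.
Put 11 m³ in container 9; 9 m³ remain.
Put 1 m³ in container 3; 0 m³ remain.
Put 9 m³ in container 9; 0 m³ remain.
Final containers: [13,7] [11,8,1] [19,1] [7,11] [4,16] [19] [18] [4,9] [11,9].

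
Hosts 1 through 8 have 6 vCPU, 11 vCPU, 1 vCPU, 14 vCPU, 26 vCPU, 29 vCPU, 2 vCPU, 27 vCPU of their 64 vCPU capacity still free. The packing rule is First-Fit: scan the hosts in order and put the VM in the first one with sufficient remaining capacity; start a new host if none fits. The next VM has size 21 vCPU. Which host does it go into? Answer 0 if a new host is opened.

5

Hosts with room: host 5 (26 vCPU), host 6 (29 vCPU), host 8 (27 vCPU).
The first with room is host 5.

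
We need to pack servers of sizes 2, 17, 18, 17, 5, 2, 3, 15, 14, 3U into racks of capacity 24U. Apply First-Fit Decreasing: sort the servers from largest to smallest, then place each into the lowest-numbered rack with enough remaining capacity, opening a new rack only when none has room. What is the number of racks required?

Sorted descending: 18, 17, 17, 15, 14, 5, 3, 3, 2, 2.
rack 1: place 18U, 6U left
rack 2: place 17U, 7U left
rack 3: place 17U, 7U left
rack 4: place 15U, 9U left
rack 5: place 14U, 10U left
rack 1: place 5U, 1U left
rack 2: place 3U, 4U left
rack 2: place 3U, 1U left
rack 3: place 2U, 5U left
rack 3: place 2U, 3U left

5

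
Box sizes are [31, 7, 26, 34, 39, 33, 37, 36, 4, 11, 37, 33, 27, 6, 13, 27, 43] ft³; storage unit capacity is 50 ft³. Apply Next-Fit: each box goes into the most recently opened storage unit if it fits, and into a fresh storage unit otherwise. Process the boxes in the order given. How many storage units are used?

storage unit 1: place 31 ft³, 19 ft³ left
storage unit 1: place 7 ft³, 12 ft³ left
storage unit 2: place 26 ft³, 24 ft³ left
storage unit 3: place 34 ft³, 16 ft³ left
storage unit 4: place 39 ft³, 11 ft³ left
storage unit 5: place 33 ft³, 17 ft³ left
storage unit 6: place 37 ft³, 13 ft³ left
storage unit 7: place 36 ft³, 14 ft³ left
storage unit 7: place 4 ft³, 10 ft³ left
storage unit 8: place 11 ft³, 39 ft³ left
storage unit 8: place 37 ft³, 2 ft³ left
storage unit 9: place 33 ft³, 17 ft³ left
storage unit 10: place 27 ft³, 23 ft³ left
storage unit 10: place 6 ft³, 17 ft³ left
storage unit 10: place 13 ft³, 4 ft³ left
storage unit 11: place 27 ft³, 23 ft³ left
storage unit 12: place 43 ft³, 7 ft³ left
Final storage units: [31,7] [26] [34] [39] [33] [37] [36,4] [11,37] [33] [27,6,13] [27] [43].

12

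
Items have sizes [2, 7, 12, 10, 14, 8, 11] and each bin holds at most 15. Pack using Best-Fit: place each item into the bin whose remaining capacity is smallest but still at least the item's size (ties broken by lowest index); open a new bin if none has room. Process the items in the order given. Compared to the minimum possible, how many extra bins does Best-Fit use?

1

Best-Fit: [2,7] [12] [10] [14] [8] [11] → 6 bins.
Total size 64; any packing needs at least ⌈64/15⌉ = 5 bins.
An optimal packing achieves that bound: [14] [12,2] [11] [10] [8,7] → 5 bins.
Excess: 6 − 5 = 1.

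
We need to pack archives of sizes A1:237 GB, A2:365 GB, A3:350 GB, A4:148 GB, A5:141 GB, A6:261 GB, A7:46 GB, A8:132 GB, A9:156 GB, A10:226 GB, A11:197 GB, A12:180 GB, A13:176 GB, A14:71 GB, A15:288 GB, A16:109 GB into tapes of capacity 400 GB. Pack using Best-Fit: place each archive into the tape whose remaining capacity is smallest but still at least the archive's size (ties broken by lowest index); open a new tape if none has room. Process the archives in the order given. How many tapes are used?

9

A1 (237 GB) → tape 1 (remaining 163 GB)
A2 (365 GB) → tape 2 (remaining 35 GB)
A3 (350 GB) → tape 3 (remaining 50 GB)
A4 (148 GB) → tape 1 (remaining 15 GB)
A5 (141 GB) → tape 4 (remaining 259 GB)
A6 (261 GB) → tape 5 (remaining 139 GB)
A7 (46 GB) → tape 3 (remaining 4 GB)
A8 (132 GB) → tape 5 (remaining 7 GB)
A9 (156 GB) → tape 4 (remaining 103 GB)
A10 (226 GB) → tape 6 (remaining 174 GB)
A11 (197 GB) → tape 7 (remaining 203 GB)
A12 (180 GB) → tape 7 (remaining 23 GB)
A13 (176 GB) → tape 8 (remaining 224 GB)
A14 (71 GB) → tape 4 (remaining 32 GB)
A15 (288 GB) → tape 9 (remaining 112 GB)
A16 (109 GB) → tape 9 (remaining 3 GB)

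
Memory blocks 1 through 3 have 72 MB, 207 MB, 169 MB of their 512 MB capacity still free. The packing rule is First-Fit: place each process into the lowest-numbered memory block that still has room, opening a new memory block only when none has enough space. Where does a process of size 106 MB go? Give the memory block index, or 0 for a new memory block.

2

Memory blocks with room: memory block 2 (207 MB), memory block 3 (169 MB).
The first with room is memory block 2.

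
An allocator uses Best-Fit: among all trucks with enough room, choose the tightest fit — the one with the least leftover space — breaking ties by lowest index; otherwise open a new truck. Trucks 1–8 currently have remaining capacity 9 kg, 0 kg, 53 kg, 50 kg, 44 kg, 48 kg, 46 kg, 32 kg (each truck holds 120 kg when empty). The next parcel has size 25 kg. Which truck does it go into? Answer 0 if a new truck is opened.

8

Trucks with room: truck 3 (53 kg), truck 4 (50 kg), truck 5 (44 kg), truck 6 (48 kg), truck 7 (46 kg), truck 8 (32 kg).
Tightest fit is truck 8 with 32 kg free.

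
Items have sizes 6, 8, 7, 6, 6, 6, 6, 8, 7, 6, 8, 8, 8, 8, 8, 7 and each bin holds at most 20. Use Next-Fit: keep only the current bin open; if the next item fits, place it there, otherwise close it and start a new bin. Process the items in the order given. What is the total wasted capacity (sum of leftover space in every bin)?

bin 1: place 6, 14 left
bin 1: place 8, 6 left
bin 2: place 7, 13 left
bin 2: place 6, 7 left
bin 2: place 6, 1 left
bin 3: place 6, 14 left
bin 3: place 6, 8 left
bin 3: place 8, 0 left
bin 4: place 7, 13 left
bin 4: place 6, 7 left
bin 5: place 8, 12 left
bin 5: place 8, 4 left
bin 6: place 8, 12 left
bin 6: place 8, 4 left
bin 7: place 8, 12 left
bin 7: place 7, 5 left
7 bins × 20 = 140; used 113; unused 27.

27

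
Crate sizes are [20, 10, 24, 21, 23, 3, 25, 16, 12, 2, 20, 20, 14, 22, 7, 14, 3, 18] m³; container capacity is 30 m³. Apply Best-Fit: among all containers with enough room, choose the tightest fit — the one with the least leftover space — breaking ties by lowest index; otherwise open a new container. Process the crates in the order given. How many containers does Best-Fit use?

11 containers

container 1: place 20 m³, 10 m³ left
container 1: place 10 m³, 0 m³ left
container 2: place 24 m³, 6 m³ left
container 3: place 21 m³, 9 m³ left
container 4: place 23 m³, 7 m³ left
container 2: place 3 m³, 3 m³ left
container 5: place 25 m³, 5 m³ left
container 6: place 16 m³, 14 m³ left
container 6: place 12 m³, 2 m³ left
container 6: place 2 m³, 0 m³ left
container 7: place 20 m³, 10 m³ left
container 8: place 20 m³, 10 m³ left
container 9: place 14 m³, 16 m³ left
container 10: place 22 m³, 8 m³ left
container 4: place 7 m³, 0 m³ left
container 9: place 14 m³, 2 m³ left
container 2: place 3 m³, 0 m³ left
container 11: place 18 m³, 12 m³ left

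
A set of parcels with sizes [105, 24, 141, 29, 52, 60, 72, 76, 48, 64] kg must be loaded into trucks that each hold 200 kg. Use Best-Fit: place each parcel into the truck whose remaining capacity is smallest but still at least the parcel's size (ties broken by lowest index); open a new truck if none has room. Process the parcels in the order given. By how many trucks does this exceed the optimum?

Best-Fit: [105,24,52] [141,29] [60,72,48] [76,64] → 4 trucks.
Total size 671 kg; any packing needs at least ⌈671/200⌉ = 4 trucks.
So 4 is already optimal.

0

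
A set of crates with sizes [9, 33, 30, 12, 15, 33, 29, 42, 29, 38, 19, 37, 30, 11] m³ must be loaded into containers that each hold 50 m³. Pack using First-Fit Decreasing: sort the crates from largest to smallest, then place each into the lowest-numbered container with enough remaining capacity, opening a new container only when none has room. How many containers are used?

9 containers

Sorted descending: 42, 38, 37, 33, 33, 30, 30, 29, 29, 19, 15, 12, 11, 9.
Put 42 m³ in container 1; 8 m³ remain.
Put 38 m³ in container 2; 12 m³ remain.
Put 37 m³ in container 3; 13 m³ remain.
Put 33 m³ in container 4; 17 m³ remain.
Put 33 m³ in container 5; 17 m³ remain.
Put 30 m³ in container 6; 20 m³ remain.
Put 30 m³ in container 7; 20 m³ remain.
Put 29 m³ in container 8; 21 m³ remain.
Put 29 m³ in container 9; 21 m³ remain.
Put 19 m³ in container 6; 1 m³ remain.
Put 15 m³ in container 4; 2 m³ remain.
Put 12 m³ in container 2; 0 m³ remain.
Put 11 m³ in container 3; 2 m³ remain.
Put 9 m³ in container 5; 8 m³ remain.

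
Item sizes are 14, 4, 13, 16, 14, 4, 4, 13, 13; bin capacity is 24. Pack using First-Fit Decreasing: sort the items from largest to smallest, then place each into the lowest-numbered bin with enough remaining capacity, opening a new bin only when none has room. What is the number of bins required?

Sorted descending: 16, 14, 14, 13, 13, 13, 4, 4, 4.
16 → bin 1 (remaining 8)
14 → bin 2 (remaining 10)
14 → bin 3 (remaining 10)
13 → bin 4 (remaining 11)
13 → bin 5 (remaining 11)
13 → bin 6 (remaining 11)
4 → bin 1 (remaining 4)
4 → bin 1 (remaining 0)
4 → bin 2 (remaining 6)

6 bins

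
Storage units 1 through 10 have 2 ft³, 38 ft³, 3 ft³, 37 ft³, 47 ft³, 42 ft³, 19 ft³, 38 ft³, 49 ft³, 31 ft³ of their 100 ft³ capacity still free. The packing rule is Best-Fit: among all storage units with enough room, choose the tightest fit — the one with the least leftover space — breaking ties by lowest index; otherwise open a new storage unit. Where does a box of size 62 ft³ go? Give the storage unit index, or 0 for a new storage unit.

No storage unit has ≥ 62 ft³ free, so a new storage unit is opened.

0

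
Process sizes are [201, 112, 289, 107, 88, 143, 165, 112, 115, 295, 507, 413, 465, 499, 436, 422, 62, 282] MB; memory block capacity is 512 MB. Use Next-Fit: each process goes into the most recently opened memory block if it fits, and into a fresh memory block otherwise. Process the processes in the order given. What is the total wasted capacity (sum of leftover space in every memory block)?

memory block 1: place 201 MB, 311 MB left
memory block 1: place 112 MB, 199 MB left
memory block 2: place 289 MB, 223 MB left
memory block 2: place 107 MB, 116 MB left
memory block 2: place 88 MB, 28 MB left
memory block 3: place 143 MB, 369 MB left
memory block 3: place 165 MB, 204 MB left
memory block 3: place 112 MB, 92 MB left
memory block 4: place 115 MB, 397 MB left
memory block 4: place 295 MB, 102 MB left
memory block 5: place 507 MB, 5 MB left
memory block 6: place 413 MB, 99 MB left
memory block 7: place 465 MB, 47 MB left
memory block 8: place 499 MB, 13 MB left
memory block 9: place 436 MB, 76 MB left
memory block 10: place 422 MB, 90 MB left
memory block 10: place 62 MB, 28 MB left
memory block 11: place 282 MB, 230 MB left
11 memory blocks × 512 MB = 5632 MB; used 4713 MB; unused 919 MB.

919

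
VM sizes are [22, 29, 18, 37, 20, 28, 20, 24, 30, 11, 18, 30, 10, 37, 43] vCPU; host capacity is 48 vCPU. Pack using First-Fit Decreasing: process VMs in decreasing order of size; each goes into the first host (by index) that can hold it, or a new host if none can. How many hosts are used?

Sorted descending: 43, 37, 37, 30, 30, 29, 28, 24, 22, 20, 20, 18, 18, 11, 10.
43 vCPU → host 1 (remaining 5 vCPU)
37 vCPU → host 2 (remaining 11 vCPU)
37 vCPU → host 3 (remaining 11 vCPU)
30 vCPU → host 4 (remaining 18 vCPU)
30 vCPU → host 5 (remaining 18 vCPU)
29 vCPU → host 6 (remaining 19 vCPU)
28 vCPU → host 7 (remaining 20 vCPU)
24 vCPU → host 8 (remaining 24 vCPU)
22 vCPU → host 8 (remaining 2 vCPU)
20 vCPU → host 7 (remaining 0 vCPU)
20 vCPU → host 9 (remaining 28 vCPU)
18 vCPU → host 4 (remaining 0 vCPU)
18 vCPU → host 5 (remaining 0 vCPU)
11 vCPU → host 2 (remaining 0 vCPU)
10 vCPU → host 3 (remaining 1 vCPU)

9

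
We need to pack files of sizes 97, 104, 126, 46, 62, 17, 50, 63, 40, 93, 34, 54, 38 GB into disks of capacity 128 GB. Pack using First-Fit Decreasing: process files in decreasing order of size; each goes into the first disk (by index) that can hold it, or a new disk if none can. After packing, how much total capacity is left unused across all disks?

Sorted descending: 126, 104, 97, 93, 63, 62, 54, 50, 46, 40, 38, 34, 17.
126 GB → disk 1 (remaining 2 GB)
104 GB → disk 2 (remaining 24 GB)
97 GB → disk 3 (remaining 31 GB)
93 GB → disk 4 (remaining 35 GB)
63 GB → disk 5 (remaining 65 GB)
62 GB → disk 5 (remaining 3 GB)
54 GB → disk 6 (remaining 74 GB)
50 GB → disk 6 (remaining 24 GB)
46 GB → disk 7 (remaining 82 GB)
40 GB → disk 7 (remaining 42 GB)
38 GB → disk 7 (remaining 4 GB)
34 GB → disk 4 (remaining 1 GB)
17 GB → disk 2 (remaining 7 GB)
7 disks × 128 GB = 896 GB; used 824 GB; unused 72 GB.

72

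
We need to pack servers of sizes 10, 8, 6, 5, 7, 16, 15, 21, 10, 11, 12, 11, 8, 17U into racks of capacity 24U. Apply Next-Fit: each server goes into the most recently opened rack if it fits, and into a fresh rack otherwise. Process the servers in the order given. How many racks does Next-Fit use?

10U → rack 1 (remaining 14U)
8U → rack 1 (remaining 6U)
6U → rack 1 (remaining 0U)
5U → rack 2 (remaining 19U)
7U → rack 2 (remaining 12U)
16U → rack 3 (remaining 8U)
15U → rack 4 (remaining 9U)
21U → rack 5 (remaining 3U)
10U → rack 6 (remaining 14U)
11U → rack 6 (remaining 3U)
12U → rack 7 (remaining 12U)
11U → rack 7 (remaining 1U)
8U → rack 8 (remaining 16U)
17U → rack 9 (remaining 7U)
Final racks: [10,8,6] [5,7] [16] [15] [21] [10,11] [12,11] [8] [17].

9 racks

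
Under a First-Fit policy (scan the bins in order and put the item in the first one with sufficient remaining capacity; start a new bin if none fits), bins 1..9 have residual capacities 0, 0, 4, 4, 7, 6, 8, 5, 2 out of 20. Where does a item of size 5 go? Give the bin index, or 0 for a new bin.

5

Bins with room: bin 5 (7), bin 6 (6), bin 7 (8), bin 8 (5).
The first with room is bin 5.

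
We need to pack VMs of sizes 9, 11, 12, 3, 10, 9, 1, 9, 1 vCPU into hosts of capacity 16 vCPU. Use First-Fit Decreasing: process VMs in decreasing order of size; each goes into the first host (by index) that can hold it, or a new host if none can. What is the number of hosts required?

Sorted descending: 12, 11, 10, 9, 9, 9, 3, 1, 1.
Put 12 vCPU in host 1; 4 vCPU remain.
Put 11 vCPU in host 2; 5 vCPU remain.
Put 10 vCPU in host 3; 6 vCPU remain.
Put 9 vCPU in host 4; 7 vCPU remain.
Put 9 vCPU in host 5; 7 vCPU remain.
Put 9 vCPU in host 6; 7 vCPU remain.
Put 3 vCPU in host 1; 1 vCPU remain.
Put 1 vCPU in host 1; 0 vCPU remain.
Put 1 vCPU in host 2; 4 vCPU remain.
Final hosts: [12,3,1] [11,1] [10] [9] [9] [9].

6 hosts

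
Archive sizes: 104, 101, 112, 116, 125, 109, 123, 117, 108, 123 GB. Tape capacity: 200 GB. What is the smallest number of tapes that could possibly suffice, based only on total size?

6

Total size = 104 + 101 + 112 + 116 + 125 + 109 + 123 + 117 + 108 + 123 = 1138 GB.
⌈1138 / 200⌉ = 6.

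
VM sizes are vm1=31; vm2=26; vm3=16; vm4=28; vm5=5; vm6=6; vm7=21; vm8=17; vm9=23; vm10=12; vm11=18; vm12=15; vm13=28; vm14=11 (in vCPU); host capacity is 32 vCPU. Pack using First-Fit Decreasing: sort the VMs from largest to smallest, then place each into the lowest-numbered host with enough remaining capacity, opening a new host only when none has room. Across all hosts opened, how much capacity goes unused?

31

Sorted descending: 31, 28, 28, 26, 23, 21, 18, 17, 16, 15, 12, 11, 6, 5.
host 1: place 31 vCPU, 1 vCPU left
host 2: place 28 vCPU, 4 vCPU left
host 3: place 28 vCPU, 4 vCPU left
host 4: place 26 vCPU, 6 vCPU left
host 5: place 23 vCPU, 9 vCPU left
host 6: place 21 vCPU, 11 vCPU left
host 7: place 18 vCPU, 14 vCPU left
host 8: place 17 vCPU, 15 vCPU left
host 9: place 16 vCPU, 16 vCPU left
host 8: place 15 vCPU, 0 vCPU left
host 7: place 12 vCPU, 2 vCPU left
host 6: place 11 vCPU, 0 vCPU left
host 4: place 6 vCPU, 0 vCPU left
host 5: place 5 vCPU, 4 vCPU left
9 hosts × 32 vCPU = 288 vCPU; used 257 vCPU; unused 31 vCPU.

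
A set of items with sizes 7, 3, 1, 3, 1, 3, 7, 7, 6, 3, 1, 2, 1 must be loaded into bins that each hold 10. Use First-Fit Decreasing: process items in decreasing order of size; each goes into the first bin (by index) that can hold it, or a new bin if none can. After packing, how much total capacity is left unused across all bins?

Sorted descending: 7, 7, 7, 6, 3, 3, 3, 3, 2, 1, 1, 1, 1.
7 → bin 1 (remaining 3)
7 → bin 2 (remaining 3)
7 → bin 3 (remaining 3)
6 → bin 4 (remaining 4)
3 → bin 1 (remaining 0)
3 → bin 2 (remaining 0)
3 → bin 3 (remaining 0)
3 → bin 4 (remaining 1)
2 → bin 5 (remaining 8)
1 → bin 4 (remaining 0)
1 → bin 5 (remaining 7)
1 → bin 5 (remaining 6)
1 → bin 5 (remaining 5)
5 bins × 10 = 50; used 45; unused 5.

5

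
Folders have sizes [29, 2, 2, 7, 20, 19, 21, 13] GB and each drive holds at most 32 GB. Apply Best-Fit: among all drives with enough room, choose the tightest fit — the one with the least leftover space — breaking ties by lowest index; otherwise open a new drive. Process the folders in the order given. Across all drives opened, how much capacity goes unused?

15

drive 1: place 29 GB, 3 GB left
drive 1: place 2 GB, 1 GB left
drive 2: place 2 GB, 30 GB left
drive 2: place 7 GB, 23 GB left
drive 2: place 20 GB, 3 GB left
drive 3: place 19 GB, 13 GB left
drive 4: place 21 GB, 11 GB left
drive 3: place 13 GB, 0 GB left
4 drives × 32 GB = 128 GB; used 113 GB; unused 15 GB.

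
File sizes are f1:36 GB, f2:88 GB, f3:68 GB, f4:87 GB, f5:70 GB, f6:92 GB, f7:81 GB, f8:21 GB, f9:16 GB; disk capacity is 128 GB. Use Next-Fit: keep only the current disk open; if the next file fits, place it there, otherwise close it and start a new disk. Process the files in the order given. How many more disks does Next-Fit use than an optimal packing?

0

Next-Fit: [36,88] [68] [87] [70] [92] [81,21,16] → 6 disks.
6 files exceed 64 GB (half the capacity), and no two of those can share a disk, so at least 6 disks are needed.
So 6 is already optimal.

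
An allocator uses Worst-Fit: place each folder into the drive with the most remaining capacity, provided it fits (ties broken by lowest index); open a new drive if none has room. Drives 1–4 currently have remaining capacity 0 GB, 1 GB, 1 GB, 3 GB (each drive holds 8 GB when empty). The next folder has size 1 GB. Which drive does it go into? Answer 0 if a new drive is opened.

Drives with room: drive 2 (1 GB), drive 3 (1 GB), drive 4 (3 GB).
Most room is drive 4 with 3 GB free.

4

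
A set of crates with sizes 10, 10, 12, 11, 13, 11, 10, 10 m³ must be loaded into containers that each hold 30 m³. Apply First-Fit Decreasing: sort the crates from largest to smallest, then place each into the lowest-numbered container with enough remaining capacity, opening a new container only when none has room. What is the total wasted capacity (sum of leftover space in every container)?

Sorted descending: 13, 12, 11, 11, 10, 10, 10, 10.
13 m³ → container 1 (remaining 17 m³)
12 m³ → container 1 (remaining 5 m³)
11 m³ → container 2 (remaining 19 m³)
11 m³ → container 2 (remaining 8 m³)
10 m³ → container 3 (remaining 20 m³)
10 m³ → container 3 (remaining 10 m³)
10 m³ → container 3 (remaining 0 m³)
10 m³ → container 4 (remaining 20 m³)
4 containers × 30 m³ = 120 m³; used 87 m³; unused 33 m³.

33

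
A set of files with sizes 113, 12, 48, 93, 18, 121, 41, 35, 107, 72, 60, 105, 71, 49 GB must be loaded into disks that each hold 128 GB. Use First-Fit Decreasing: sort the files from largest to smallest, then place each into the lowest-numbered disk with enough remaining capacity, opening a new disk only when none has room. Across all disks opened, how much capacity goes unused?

Sorted descending: 121, 113, 107, 105, 93, 72, 71, 60, 49, 48, 41, 35, 18, 12.
121 GB → disk 1 (remaining 7 GB)
113 GB → disk 2 (remaining 15 GB)
107 GB → disk 3 (remaining 21 GB)
105 GB → disk 4 (remaining 23 GB)
93 GB → disk 5 (remaining 35 GB)
72 GB → disk 6 (remaining 56 GB)
71 GB → disk 7 (remaining 57 GB)
60 GB → disk 8 (remaining 68 GB)
49 GB → disk 6 (remaining 7 GB)
48 GB → disk 7 (remaining 9 GB)
41 GB → disk 8 (remaining 27 GB)
35 GB → disk 5 (remaining 0 GB)
18 GB → disk 3 (remaining 3 GB)
12 GB → disk 2 (remaining 3 GB)
8 disks × 128 GB = 1024 GB; used 945 GB; unused 79 GB.

79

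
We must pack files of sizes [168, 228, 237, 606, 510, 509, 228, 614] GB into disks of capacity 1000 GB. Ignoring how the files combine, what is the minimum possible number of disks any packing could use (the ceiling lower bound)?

4 disks

Total size = 168 + 228 + 237 + 606 + 510 + 509 + 228 + 614 = 3100 GB.
⌈3100 / 1000⌉ = 4.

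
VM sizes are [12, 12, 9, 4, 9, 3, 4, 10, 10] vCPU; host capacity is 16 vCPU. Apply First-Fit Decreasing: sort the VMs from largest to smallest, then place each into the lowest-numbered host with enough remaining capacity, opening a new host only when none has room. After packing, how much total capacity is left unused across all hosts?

Sorted descending: 12, 12, 10, 10, 9, 9, 4, 4, 3.
host 1: place 12 vCPU, 4 vCPU left
host 2: place 12 vCPU, 4 vCPU left
host 3: place 10 vCPU, 6 vCPU left
host 4: place 10 vCPU, 6 vCPU left
host 5: place 9 vCPU, 7 vCPU left
host 6: place 9 vCPU, 7 vCPU left
host 1: place 4 vCPU, 0 vCPU left
host 2: place 4 vCPU, 0 vCPU left
host 3: place 3 vCPU, 3 vCPU left
6 hosts × 16 vCPU = 96 vCPU; used 73 vCPU; unused 23 vCPU.

23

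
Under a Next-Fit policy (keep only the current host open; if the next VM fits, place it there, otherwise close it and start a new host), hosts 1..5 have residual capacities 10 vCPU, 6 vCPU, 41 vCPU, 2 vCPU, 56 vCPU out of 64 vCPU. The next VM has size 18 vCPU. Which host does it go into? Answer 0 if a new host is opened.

Next-Fit only looks at host 5, which has 56 vCPU free.
18 vCPU fits there.

5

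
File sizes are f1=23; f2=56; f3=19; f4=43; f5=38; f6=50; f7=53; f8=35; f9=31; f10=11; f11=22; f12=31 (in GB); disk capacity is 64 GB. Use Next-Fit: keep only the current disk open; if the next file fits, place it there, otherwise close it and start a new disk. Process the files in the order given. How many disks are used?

disk 1: place f1 (23 GB), 41 GB left
disk 2: place f2 (56 GB), 8 GB left
disk 3: place f3 (19 GB), 45 GB left
disk 3: place f4 (43 GB), 2 GB left
disk 4: place f5 (38 GB), 26 GB left
disk 5: place f6 (50 GB), 14 GB left
disk 6: place f7 (53 GB), 11 GB left
disk 7: place f8 (35 GB), 29 GB left
disk 8: place f9 (31 GB), 33 GB left
disk 8: place f10 (11 GB), 22 GB left
disk 8: place f11 (22 GB), 0 GB left
disk 9: place f12 (31 GB), 33 GB left

9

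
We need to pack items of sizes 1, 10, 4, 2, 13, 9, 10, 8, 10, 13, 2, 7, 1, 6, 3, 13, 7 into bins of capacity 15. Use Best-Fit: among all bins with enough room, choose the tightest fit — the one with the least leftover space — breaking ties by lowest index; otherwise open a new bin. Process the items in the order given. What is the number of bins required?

bin 1: place 1, 14 left
bin 1: place 10, 4 left
bin 1: place 4, 0 left
bin 2: place 2, 13 left
bin 2: place 13, 0 left
bin 3: place 9, 6 left
bin 4: place 10, 5 left
bin 5: place 8, 7 left
bin 6: place 10, 5 left
bin 7: place 13, 2 left
bin 7: place 2, 0 left
bin 5: place 7, 0 left
bin 4: place 1, 4 left
bin 3: place 6, 0 left
bin 4: place 3, 1 left
bin 8: place 13, 2 left
bin 9: place 7, 8 left

9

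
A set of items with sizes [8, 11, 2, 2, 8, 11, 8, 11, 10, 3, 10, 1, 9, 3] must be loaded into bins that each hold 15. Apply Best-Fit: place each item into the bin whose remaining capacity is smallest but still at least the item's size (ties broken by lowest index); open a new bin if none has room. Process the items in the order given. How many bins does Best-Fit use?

bin 1: place 8, 7 left
bin 2: place 11, 4 left
bin 2: place 2, 2 left
bin 2: place 2, 0 left
bin 3: place 8, 7 left
bin 4: place 11, 4 left
bin 5: place 8, 7 left
bin 6: place 11, 4 left
bin 7: place 10, 5 left
bin 4: place 3, 1 left
bin 8: place 10, 5 left
bin 4: place 1, 0 left
bin 9: place 9, 6 left
bin 6: place 3, 1 left
Final bins: [8] [11,2,2] [8] [11,3,1] [8] [11,3] [10] [10] [9].

9 bins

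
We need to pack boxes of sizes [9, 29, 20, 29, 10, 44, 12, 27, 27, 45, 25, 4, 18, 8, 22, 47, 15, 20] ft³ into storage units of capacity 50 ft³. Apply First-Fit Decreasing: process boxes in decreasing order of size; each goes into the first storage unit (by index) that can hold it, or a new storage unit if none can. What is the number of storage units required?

9 storage units

Sorted descending: 47, 45, 44, 29, 29, 27, 27, 25, 22, 20, 20, 18, 15, 12, 10, 9, 8, 4.
47 ft³ → storage unit 1 (remaining 3 ft³)
45 ft³ → storage unit 2 (remaining 5 ft³)
44 ft³ → storage unit 3 (remaining 6 ft³)
29 ft³ → storage unit 4 (remaining 21 ft³)
29 ft³ → storage unit 5 (remaining 21 ft³)
27 ft³ → storage unit 6 (remaining 23 ft³)
27 ft³ → storage unit 7 (remaining 23 ft³)
25 ft³ → storage unit 8 (remaining 25 ft³)
22 ft³ → storage unit 6 (remaining 1 ft³)
20 ft³ → storage unit 4 (remaining 1 ft³)
20 ft³ → storage unit 5 (remaining 1 ft³)
18 ft³ → storage unit 7 (remaining 5 ft³)
15 ft³ → storage unit 8 (remaining 10 ft³)
12 ft³ → storage unit 9 (remaining 38 ft³)
10 ft³ → storage unit 8 (remaining 0 ft³)
9 ft³ → storage unit 9 (remaining 29 ft³)
8 ft³ → storage unit 9 (remaining 21 ft³)
4 ft³ → storage unit 2 (remaining 1 ft³)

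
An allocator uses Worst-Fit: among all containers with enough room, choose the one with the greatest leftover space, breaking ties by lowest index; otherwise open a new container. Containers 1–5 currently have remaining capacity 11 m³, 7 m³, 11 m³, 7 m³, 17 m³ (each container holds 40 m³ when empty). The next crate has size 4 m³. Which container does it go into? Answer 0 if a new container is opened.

Containers with room: container 1 (11 m³), container 2 (7 m³), container 3 (11 m³), container 4 (7 m³), container 5 (17 m³).
Most room is container 5 with 17 m³ free.

5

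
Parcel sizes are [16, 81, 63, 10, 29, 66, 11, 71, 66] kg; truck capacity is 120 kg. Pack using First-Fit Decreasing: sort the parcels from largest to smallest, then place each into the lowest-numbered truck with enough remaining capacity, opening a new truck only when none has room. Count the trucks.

Sorted descending: 81, 71, 66, 66, 63, 29, 16, 11, 10.
Put 81 kg in truck 1; 39 kg remain.
Put 71 kg in truck 2; 49 kg remain.
Put 66 kg in truck 3; 54 kg remain.
Put 66 kg in truck 4; 54 kg remain.
Put 63 kg in truck 5; 57 kg remain.
Put 29 kg in truck 1; 10 kg remain.
Put 16 kg in truck 2; 33 kg remain.
Put 11 kg in truck 2; 22 kg remain.
Put 10 kg in truck 1; 0 kg remain.
Final trucks: [81,29,10] [71,16,11] [66] [66] [63].

5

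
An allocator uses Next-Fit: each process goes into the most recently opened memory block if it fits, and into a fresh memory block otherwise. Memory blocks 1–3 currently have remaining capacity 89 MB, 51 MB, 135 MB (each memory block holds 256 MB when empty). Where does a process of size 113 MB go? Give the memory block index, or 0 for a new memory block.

3

Next-Fit only looks at memory block 3, which has 135 MB free.
113 MB fits there.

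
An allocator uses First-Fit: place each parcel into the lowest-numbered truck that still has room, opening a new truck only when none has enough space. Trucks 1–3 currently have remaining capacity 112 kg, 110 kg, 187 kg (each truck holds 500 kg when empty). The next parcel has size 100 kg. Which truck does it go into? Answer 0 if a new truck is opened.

Trucks with room: truck 1 (112 kg), truck 2 (110 kg), truck 3 (187 kg).
The first with room is truck 1.

1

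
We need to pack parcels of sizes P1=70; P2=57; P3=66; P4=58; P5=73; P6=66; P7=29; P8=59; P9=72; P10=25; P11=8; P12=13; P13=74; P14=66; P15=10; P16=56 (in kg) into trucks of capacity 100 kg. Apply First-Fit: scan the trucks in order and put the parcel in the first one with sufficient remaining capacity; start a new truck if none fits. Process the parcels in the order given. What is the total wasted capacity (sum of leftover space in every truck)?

Put P1 (70 kg) in truck 1; 30 kg remain.
Put P2 (57 kg) in truck 2; 43 kg remain.
Put P3 (66 kg) in truck 3; 34 kg remain.
Put P4 (58 kg) in truck 4; 42 kg remain.
Put P5 (73 kg) in truck 5; 27 kg remain.
Put P6 (66 kg) in truck 6; 34 kg remain.
Put P7 (29 kg) in truck 1; 1 kg remain.
Put P8 (59 kg) in truck 7; 41 kg remain.
Put P9 (72 kg) in truck 8; 28 kg remain.
Put P10 (25 kg) in truck 2; 18 kg remain.
Put P11 (8 kg) in truck 2; 10 kg remain.
Put P12 (13 kg) in truck 3; 21 kg remain.
Put P13 (74 kg) in truck 9; 26 kg remain.
Put P14 (66 kg) in truck 10; 34 kg remain.
Put P15 (10 kg) in truck 2; 0 kg remain.
Put P16 (56 kg) in truck 11; 44 kg remain.
11 trucks × 100 kg = 1100 kg; used 802 kg; unused 298 kg.

298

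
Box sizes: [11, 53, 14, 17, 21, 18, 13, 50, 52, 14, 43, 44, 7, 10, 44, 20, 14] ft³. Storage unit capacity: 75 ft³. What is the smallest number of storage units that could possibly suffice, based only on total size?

6 storage units

Total size = 11 + 53 + 14 + 17 + 21 + 18 + 13 + 50 + 52 + 14 + 43 + 44 + 7 + 10 + 44 + 20 + 14 = 445 ft³.
⌈445 / 75⌉ = 6.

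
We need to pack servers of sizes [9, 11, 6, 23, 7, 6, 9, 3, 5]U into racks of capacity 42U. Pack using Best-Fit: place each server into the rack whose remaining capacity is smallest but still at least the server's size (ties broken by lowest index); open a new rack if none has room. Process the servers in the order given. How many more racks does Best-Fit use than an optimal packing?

0

Best-Fit: [9,11,6,7,6,3] [23,9,5] → 2 racks.
Total size 79U; any packing needs at least ⌈79/42⌉ = 2 racks.
So 2 is already optimal.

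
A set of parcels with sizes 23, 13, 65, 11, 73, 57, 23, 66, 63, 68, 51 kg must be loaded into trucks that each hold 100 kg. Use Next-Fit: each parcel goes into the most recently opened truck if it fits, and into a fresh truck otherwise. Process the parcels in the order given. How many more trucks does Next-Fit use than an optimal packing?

Next-Fit: [23,13] [65,11] [73] [57,23] [66] [63] [68] [51] → 8 trucks.
7 parcels exceed 50 kg (half the capacity), and no two of those can share a truck, so at least 7 trucks are needed.
An optimal packing achieves that bound: [73,23] [68,23] [66,13,11] [65] [63] [57] [51] → 7 trucks.
Excess: 8 − 7 = 1.

1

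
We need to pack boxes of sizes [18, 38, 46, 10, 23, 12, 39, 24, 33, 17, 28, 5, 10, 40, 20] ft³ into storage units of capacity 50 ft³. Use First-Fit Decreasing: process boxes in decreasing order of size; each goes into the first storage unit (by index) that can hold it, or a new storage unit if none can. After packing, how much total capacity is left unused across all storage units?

37

Sorted descending: 46, 40, 39, 38, 33, 28, 24, 23, 20, 18, 17, 12, 10, 10, 5.
Put 46 ft³ in storage unit 1; 4 ft³ remain.
Put 40 ft³ in storage unit 2; 10 ft³ remain.
Put 39 ft³ in storage unit 3; 11 ft³ remain.
Put 38 ft³ in storage unit 4; 12 ft³ remain.
Put 33 ft³ in storage unit 5; 17 ft³ remain.
Put 28 ft³ in storage unit 6; 22 ft³ remain.
Put 24 ft³ in storage unit 7; 26 ft³ remain.
Put 23 ft³ in storage unit 7; 3 ft³ remain.
Put 20 ft³ in storage unit 6; 2 ft³ remain.
Put 18 ft³ in storage unit 8; 32 ft³ remain.
Put 17 ft³ in storage unit 5; 0 ft³ remain.
Put 12 ft³ in storage unit 4; 0 ft³ remain.
Put 10 ft³ in storage unit 2; 0 ft³ remain.
Put 10 ft³ in storage unit 3; 1 ft³ remain.
Put 5 ft³ in storage unit 8; 27 ft³ remain.
8 storage units × 50 ft³ = 400 ft³; used 363 ft³; unused 37 ft³.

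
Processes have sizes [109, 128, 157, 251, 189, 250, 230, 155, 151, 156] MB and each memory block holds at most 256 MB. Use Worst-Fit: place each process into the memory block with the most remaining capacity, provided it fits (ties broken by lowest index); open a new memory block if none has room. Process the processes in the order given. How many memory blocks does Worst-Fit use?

9

Put 109 MB in memory block 1; 147 MB remain.
Put 128 MB in memory block 1; 19 MB remain.
Put 157 MB in memory block 2; 99 MB remain.
Put 251 MB in memory block 3; 5 MB remain.
Put 189 MB in memory block 4; 67 MB remain.
Put 250 MB in memory block 5; 6 MB remain.
Put 230 MB in memory block 6; 26 MB remain.
Put 155 MB in memory block 7; 101 MB remain.
Put 151 MB in memory block 8; 105 MB remain.
Put 156 MB in memory block 9; 100 MB remain.
Final memory blocks: [109,128] [157] [251] [189] [250] [230] [155] [151] [156].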